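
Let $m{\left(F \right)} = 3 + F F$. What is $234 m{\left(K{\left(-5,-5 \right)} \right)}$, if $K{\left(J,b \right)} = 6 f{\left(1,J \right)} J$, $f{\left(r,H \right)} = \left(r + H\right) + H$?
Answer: $17059302$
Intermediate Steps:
$f{\left(r,H \right)} = r + 2 H$ ($f{\left(r,H \right)} = \left(H + r\right) + H = r + 2 H$)
$K{\left(J,b \right)} = J \left(6 + 12 J\right)$ ($K{\left(J,b \right)} = 6 \left(1 + 2 J\right) J = \left(6 + 12 J\right) J = J \left(6 + 12 J\right)$)
$m{\left(F \right)} = 3 + F^{2}$
$234 m{\left(K{\left(-5,-5 \right)} \right)} = 234 \left(3 + \left(6 \left(-5\right) \left(1 + 2 \left(-5\right)\right)\right)^{2}\right) = 234 \left(3 + \left(6 \left(-5\right) \left(1 - 10\right)\right)^{2}\right) = 234 \left(3 + \left(6 \left(-5\right) \left(-9\right)\right)^{2}\right) = 234 \left(3 + 270^{2}\right) = 234 \left(3 + 72900\right) = 234 \cdot 72903 = 17059302$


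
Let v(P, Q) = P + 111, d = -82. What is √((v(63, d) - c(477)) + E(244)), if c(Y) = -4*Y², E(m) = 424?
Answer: 7*√18586 ≈ 954.31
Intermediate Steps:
v(P, Q) = 111 + P
√((v(63, d) - c(477)) + E(244)) = √(((111 + 63) - (-4)*477²) + 424) = √((174 - (-4)*227529) + 424) = √((174 - 1*(-910116)) + 424) = √((174 + 910116) + 424) = √(910290 + 424) = √910714 = 7*√18586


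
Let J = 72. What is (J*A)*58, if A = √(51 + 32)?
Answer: 4176*√83 ≈ 38045.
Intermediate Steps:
A = √83 ≈ 9.1104
(J*A)*58 = (72*√83)*58 = 4176*√83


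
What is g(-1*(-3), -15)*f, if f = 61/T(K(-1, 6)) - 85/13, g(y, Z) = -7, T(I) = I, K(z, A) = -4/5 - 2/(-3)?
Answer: 84455/26 ≈ 3248.3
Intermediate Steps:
K(z, A) = -2/15 (K(z, A) = -4*⅕ - 2*(-⅓) = -⅘ + ⅔ = -2/15)
f = -12065/26 (f = 61/(-2/15) - 85/13 = 61*(-15/2) - 85*1/13 = -915/2 - 85/13 = -12065/26 ≈ -464.04)
g(-1*(-3), -15)*f = -7*(-12065/26) = 84455/26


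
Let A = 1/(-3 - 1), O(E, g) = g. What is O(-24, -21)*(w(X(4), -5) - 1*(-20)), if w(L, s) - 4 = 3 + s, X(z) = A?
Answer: -462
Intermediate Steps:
A = -¼ (A = 1/(-4) = -¼ ≈ -0.25000)
X(z) = -¼
w(L, s) = 7 + s (w(L, s) = 4 + (3 + s) = 7 + s)
O(-24, -21)*(w(X(4), -5) - 1*(-20)) = -21*((7 - 5) - 1*(-20)) = -21*(2 + 20) = -21*22 = -462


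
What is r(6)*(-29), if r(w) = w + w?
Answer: -348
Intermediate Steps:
r(w) = 2*w
r(6)*(-29) = (2*6)*(-29) = 12*(-29) = -348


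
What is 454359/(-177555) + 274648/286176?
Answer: -307808771/192469620 ≈ -1.5993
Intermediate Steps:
454359/(-177555) + 274648/286176 = 454359*(-1/177555) + 274648*(1/286176) = -151453/59185 + 3121/3252 = -307808771/192469620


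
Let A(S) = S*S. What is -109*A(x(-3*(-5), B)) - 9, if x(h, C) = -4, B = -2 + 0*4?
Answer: -1753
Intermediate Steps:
B = -2 (B = -2 + 0 = -2)
A(S) = S**2
-109*A(x(-3*(-5), B)) - 9 = -109*(-4)**2 - 9 = -109*16 - 9 = -1744 - 9 = -1753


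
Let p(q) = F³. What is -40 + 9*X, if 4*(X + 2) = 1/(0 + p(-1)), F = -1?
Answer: -241/4 ≈ -60.250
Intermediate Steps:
p(q) = -1 (p(q) = (-1)³ = -1)
X = -9/4 (X = -2 + 1/(4*(0 - 1)) = -2 + (¼)/(-1) = -2 + (¼)*(-1) = -2 - ¼ = -9/4 ≈ -2.2500)
-40 + 9*X = -40 + 9*(-9/4) = -40 - 81/4 = -241/4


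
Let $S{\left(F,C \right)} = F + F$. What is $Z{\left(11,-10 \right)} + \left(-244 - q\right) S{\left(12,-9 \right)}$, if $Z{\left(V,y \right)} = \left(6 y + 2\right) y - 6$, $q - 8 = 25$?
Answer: $-6074$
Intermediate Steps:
$S{\left(F,C \right)} = 2 F$
$q = 33$ ($q = 8 + 25 = 33$)
$Z{\left(V,y \right)} = -6 + y \left(2 + 6 y\right)$ ($Z{\left(V,y \right)} = \left(2 + 6 y\right) y - 6 = y \left(2 + 6 y\right) - 6 = -6 + y \left(2 + 6 y\right)$)
$Z{\left(11,-10 \right)} + \left(-244 - q\right) S{\left(12,-9 \right)} = \left(-6 + 2 \left(-10\right) + 6 \left(-10\right)^{2}\right) + \left(-244 - 33\right) 2 \cdot 12 = \left(-6 - 20 + 6 \cdot 100\right) + \left(-244 - 33\right) 24 = \left(-6 - 20 + 600\right) - 6648 = 574 - 6648 = -6074$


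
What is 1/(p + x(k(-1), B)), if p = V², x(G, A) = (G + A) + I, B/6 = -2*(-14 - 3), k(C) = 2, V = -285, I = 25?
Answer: 1/81456 ≈ 1.2277e-5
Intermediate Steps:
B = 204 (B = 6*(-2*(-14 - 3)) = 6*(-2*(-17)) = 6*34 = 204)
x(G, A) = 25 + A + G (x(G, A) = (G + A) + 25 = (A + G) + 25 = 25 + A + G)
p = 81225 (p = (-285)² = 81225)
1/(p + x(k(-1), B)) = 1/(81225 + (25 + 204 + 2)) = 1/(81225 + 231) = 1/81456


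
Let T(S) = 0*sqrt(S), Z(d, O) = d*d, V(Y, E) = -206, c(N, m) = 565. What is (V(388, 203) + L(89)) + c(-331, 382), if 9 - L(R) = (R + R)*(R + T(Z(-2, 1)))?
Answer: -15474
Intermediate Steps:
Z(d, O) = d**2
T(S) = 0
L(R) = 9 - 2*R**2 (L(R) = 9 - (R + R)*(R + 0) = 9 - 2*R*R = 9 - 2*R**2)
(V(388, 203) + L(89)) + c(-331, 382) = (-206 + (9 - 2*89**2)) + 565 = (-206 + (9 - 2*7921)) + 565 = (-206 + (9 - 15842)) + 565 = (-206 - 15833) + 565 = -16039 + 565 = -15474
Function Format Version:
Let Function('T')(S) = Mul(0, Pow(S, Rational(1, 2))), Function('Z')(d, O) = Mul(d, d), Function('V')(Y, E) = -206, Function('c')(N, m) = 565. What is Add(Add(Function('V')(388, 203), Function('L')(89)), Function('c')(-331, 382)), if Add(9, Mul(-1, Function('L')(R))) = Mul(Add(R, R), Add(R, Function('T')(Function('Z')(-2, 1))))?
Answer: -15474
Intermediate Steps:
Function('Z')(d, O) = Pow(d, 2)
Function('T')(S) = 0
Function('L')(R) = Add(9, Mul(-2, Pow(R, 2))) (Function('L')(R) = Add(9, Mul(-1, Mul(Add(R, R), Add(R, 0)))) = Add(9, Mul(-1, Mul(Mul(2, R), R))) = Add(9, Mul(-1, Mul(2, Pow(R, 2)))) = Add(9, Mul(-2, Pow(R, 2))))
Add(Add(Function('V')(388, 203), Function('L')(89)), Function('c')(-331, 382)) = Add(Add(-206, Add(9, Mul(-2, Pow(89, 2)))), 565) = Add(Add(-206, Add(9, Mul(-2, 7921))), 565) = Add(Add(-206, Add(9, -15842)), 565) = Add(Add(-206, -15833), 565) = Add(-16039, 565) = -15474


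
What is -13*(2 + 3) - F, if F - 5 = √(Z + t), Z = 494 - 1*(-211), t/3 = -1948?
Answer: -70 - 3*I*√571 ≈ -70.0 - 71.687*I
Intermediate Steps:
t = -5844 (t = 3*(-1948) = -5844)
Z = 705 (Z = 494 + 211 = 705)
F = 5 + 3*I*√571 (F = 5 + √(705 - 5844) = 5 + √(-5139) = 5 + 3*I*√571 ≈ 5.0 + 71.687*I)
-13*(2 + 3) - F = -13*(2 + 3) - (5 + 3*I*√571) = -13*5 + (-5 - 3*I*√571) = -65 + (-5 - 3*I*√571) = -70 - 3*I*√571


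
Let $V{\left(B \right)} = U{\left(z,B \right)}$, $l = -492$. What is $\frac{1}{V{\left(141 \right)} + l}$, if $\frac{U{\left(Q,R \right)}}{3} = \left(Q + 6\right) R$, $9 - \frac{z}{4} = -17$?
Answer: $\frac{1}{46038} \approx 2.1721 \cdot 10^{-5}$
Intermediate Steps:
$z = 104$ ($z = 36 - -68 = 36 + 68 = 104$)
$U{\left(Q,R \right)} = 3 R \left(6 + Q\right)$ ($U{\left(Q,R \right)} = 3 \left(Q + 6\right) R = 3 \left(6 + Q\right) R = 3 R \left(6 + Q\right)$)
$V{\left(B \right)} = 330 B$ ($V{\left(B \right)} = 3 B \left(6 + 104\right) = 3 B 110 = 330 B$)
$\frac{1}{V{\left(141 \right)} + l} = \frac{1}{330 \cdot 141 - 492} = \frac{1}{46530 - 492} = \frac{1}{46038}$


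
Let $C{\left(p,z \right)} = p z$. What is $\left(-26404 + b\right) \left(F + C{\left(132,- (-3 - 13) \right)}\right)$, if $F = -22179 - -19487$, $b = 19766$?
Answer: $3850040$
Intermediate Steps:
$F = -2692$ ($F = -22179 + 19487 = -2692$)
$\left(-26404 + b\right) \left(F + C{\left(132,- (-3 - 13) \right)}\right) = \left(-26404 + 19766\right) \left(-2692 + 132 \left(- (-3 - 13)\right)\right) = - 6638 \left(-2692 + 132 \left(\left(-1\right) \left(-16\right)\right)\right) = - 6638 \left(-2692 + 132 \cdot 16\right) = - 6638 \left(-2692 + 2112\right) = \left(-6638\right) \left(-580\right) = 3850040$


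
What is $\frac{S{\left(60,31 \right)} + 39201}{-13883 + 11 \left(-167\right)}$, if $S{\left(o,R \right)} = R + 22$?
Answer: $- \frac{19627}{7860} \approx -2.4971$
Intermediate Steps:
$S{\left(o,R \right)} = 22 + R$
$\frac{S{\left(60,31 \right)} + 39201}{-13883 + 11 \left(-167\right)} = \frac{\left(22 + 31\right) + 39201}{-13883 + 11 \left(-167\right)} = \frac{53 + 39201}{-13883 - 1837} = \frac{39254}{-15720} = 39254 \left(- \frac{1}{15720}\right) = - \frac{19627}{7860}$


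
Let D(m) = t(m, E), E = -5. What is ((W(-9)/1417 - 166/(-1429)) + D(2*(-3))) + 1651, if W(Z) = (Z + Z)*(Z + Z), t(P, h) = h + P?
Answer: 3321522738/2024893 ≈ 1640.3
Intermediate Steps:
t(P, h) = P + h
D(m) = -5 + m (D(m) = m - 5 = -5 + m)
W(Z) = 4*Z² (W(Z) = (2*Z)*(2*Z) = 4*Z²)
((W(-9)/1417 - 166/(-1429)) + D(2*(-3))) + 1651 = (((4*(-9)²)/1417 - 166/(-1429)) + (-5 + 2*(-3))) + 1651 = (((4*81)*(1/1417) - 166*(-1/1429)) + (-5 - 6)) + 1651 = ((324*(1/1417) + 166/1429) - 11) + 1651 = ((324/1417 + 166/1429) - 11) + 1651 = (698218/2024893 - 11) + 1651 = -21575605/2024893 + 1651 = 3321522738/2024893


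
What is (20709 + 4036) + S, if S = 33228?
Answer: 57973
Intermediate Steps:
(20709 + 4036) + S = (20709 + 4036) + 33228 = 24745 + 33228 = 57973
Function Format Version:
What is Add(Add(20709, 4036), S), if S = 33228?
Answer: 57973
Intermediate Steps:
Add(Add(20709, 4036), S) = Add(Add(20709, 4036), 33228) = Add(24745, 33228) = 57973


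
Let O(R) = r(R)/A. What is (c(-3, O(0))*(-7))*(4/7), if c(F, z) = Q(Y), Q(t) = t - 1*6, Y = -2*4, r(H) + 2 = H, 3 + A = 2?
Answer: 56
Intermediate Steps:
A = -1 (A = -3 + 2 = -1)
r(H) = -2 + H
Y = -8
O(R) = 2 - R (O(R) = (-2 + R)/(-1) = (-2 + R)*(-1) = 2 - R)
Q(t) = -6 + t (Q(t) = t - 6 = -6 + t)
c(F, z) = -14 (c(F, z) = -6 - 8 = -14)
(c(-3, O(0))*(-7))*(4/7) = (-14*(-7))*(4/7) = 98*(4*(⅐)) = 98*(4/7) = 56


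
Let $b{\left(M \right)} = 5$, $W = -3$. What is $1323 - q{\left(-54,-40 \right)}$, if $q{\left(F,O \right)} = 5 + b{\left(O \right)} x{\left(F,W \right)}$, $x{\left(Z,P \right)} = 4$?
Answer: $1298$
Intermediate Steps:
$q{\left(F,O \right)} = 25$ ($q{\left(F,O \right)} = 5 + 5 \cdot 4 = 5 + 20 = 25$)
$1323 - q{\left(-54,-40 \right)} = 1323 - 25 = 1298$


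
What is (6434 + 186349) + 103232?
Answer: 296015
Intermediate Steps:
(6434 + 186349) + 103232 = 192783 + 103232 = 296015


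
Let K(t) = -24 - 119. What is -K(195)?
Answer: 143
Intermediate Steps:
K(t) = -143
-K(195) = -1*(-143) = 143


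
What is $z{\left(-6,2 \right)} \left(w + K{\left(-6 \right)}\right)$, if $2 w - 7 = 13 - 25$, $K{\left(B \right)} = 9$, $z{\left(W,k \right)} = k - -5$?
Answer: $\frac{91}{2} \approx 45.5$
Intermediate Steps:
$z{\left(W,k \right)} = 5 + k$ ($z{\left(W,k \right)} = k + 5 = 5 + k$)
$w = - \frac{5}{2}$ ($w = \frac{7}{2} + \frac{13 - 25}{2} = \frac{7}{2} + \frac{1}{2} \left(-12\right) = \frac{7}{2} - 6 = - \frac{5}{2} \approx -2.5$)
$z{\left(-6,2 \right)} \left(w + K{\left(-6 \right)}\right) = \left(5 + 2\right) \left(- \frac{5}{2} + 9\right) = 7 \cdot \frac{13}{2} = \frac{91}{2}$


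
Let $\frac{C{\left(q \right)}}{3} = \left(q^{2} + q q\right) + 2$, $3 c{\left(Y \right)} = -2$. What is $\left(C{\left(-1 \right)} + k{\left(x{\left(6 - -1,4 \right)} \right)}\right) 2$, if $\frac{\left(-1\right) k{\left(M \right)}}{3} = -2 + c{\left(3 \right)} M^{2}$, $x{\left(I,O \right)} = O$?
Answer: $100$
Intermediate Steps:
$c{\left(Y \right)} = - \frac{2}{3}$ ($c{\left(Y \right)} = \frac{1}{3} \left(-2\right) = - \frac{2}{3}$)
$k{\left(M \right)} = 6 + 2 M^{2}$ ($k{\left(M \right)} = - 3 \left(-2 - \frac{2 M^{2}}{3}\right) = 6 + 2 M^{2}$)
$C{\left(q \right)} = 6 + 6 q^{2}$ ($C{\left(q \right)} = 3 \left(\left(q^{2} + q q\right) + 2\right) = 3 \left(\left(q^{2} + q^{2}\right) + 2\right) = 3 \left(2 q^{2} + 2\right) = 3 \left(2 + 2 q^{2}\right) = 6 + 6 q^{2}$)
$\left(C{\left(-1 \right)} + k{\left(x{\left(6 - -1,4 \right)} \right)}\right) 2 = \left(\left(6 + 6 \left(-1\right)^{2}\right) + \left(6 + 2 \cdot 4^{2}\right)\right) 2 = \left(\left(6 + 6 \cdot 1\right) + \left(6 + 2 \cdot 16\right)\right) 2 = \left(\left(6 + 6\right) + \left(6 + 32\right)\right) 2 = \left(12 + 38\right) 2 = 50 \cdot 2 = 100$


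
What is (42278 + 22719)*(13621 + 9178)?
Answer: 1481866603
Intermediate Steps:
(42278 + 22719)*(13621 + 9178) = 64997*22799 = 1481866603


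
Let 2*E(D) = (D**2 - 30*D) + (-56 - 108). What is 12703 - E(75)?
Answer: 22195/2 ≈ 11098.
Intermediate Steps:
E(D) = -82 + D**2/2 - 15*D (E(D) = ((D**2 - 30*D) + (-56 - 108))/2 = ((D**2 - 30*D) - 164)/2 = (-164 + D**2 - 30*D)/2 = -82 + D**2/2 - 15*D)
12703 - E(75) = 12703 - (-82 + (1/2)*75**2 - 15*75) = 12703 - (-82 + (1/2)*5625 - 1125) = 12703 - (-82 + 5625/2 - 1125) = 12703 - 1*3211/2 = 12703 - 3211/2 = 22195/2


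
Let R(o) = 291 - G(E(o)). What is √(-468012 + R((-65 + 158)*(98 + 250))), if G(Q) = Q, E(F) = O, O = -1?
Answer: 2*I*√116930 ≈ 683.9*I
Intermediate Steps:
E(F) = -1
R(o) = 292 (R(o) = 291 - 1*(-1) = 291 + 1 = 292)
√(-468012 + R((-65 + 158)*(98 + 250))) = √(-468012 + 292) = √(-467720) = 2*I*√116930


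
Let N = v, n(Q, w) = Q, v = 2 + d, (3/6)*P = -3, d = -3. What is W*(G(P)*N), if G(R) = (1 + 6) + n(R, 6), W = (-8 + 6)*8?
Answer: 16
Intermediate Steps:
P = -6 (P = 2*(-3) = -6)
v = -1 (v = 2 - 3 = -1)
W = -16 (W = -2*8 = -16)
N = -1
G(R) = 7 + R (G(R) = (1 + 6) + R = 7 + R)
W*(G(P)*N) = -16*(7 - 6)*(-1) = -16*(-1) = 16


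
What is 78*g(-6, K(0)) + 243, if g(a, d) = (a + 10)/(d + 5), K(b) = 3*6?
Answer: 5901/23 ≈ 256.57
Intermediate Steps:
K(b) = 18
g(a, d) = (10 + a)/(5 + d)
78*g(-6, K(0)) + 243 = 78*((10 - 6)/(5 + 18)) + 243 = 78*(4/23) + 243 = 312/23 + 243 = 5901/23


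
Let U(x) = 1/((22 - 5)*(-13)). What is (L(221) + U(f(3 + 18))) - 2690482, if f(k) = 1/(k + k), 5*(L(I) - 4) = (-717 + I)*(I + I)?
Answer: -3021428467/1105 ≈ -2.7343e+6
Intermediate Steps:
L(I) = 4 + 2*I*(-717 + I)/5 (L(I) = 4 + ((-717 + I)*(I + I))/5 = 4 + ((-717 + I)*(2*I))/5 = 4 + (2*I*(-717 + I))/5 = 4 + 2*I*(-717 + I)/5)
f(k) = 1/(2*k)
U(x) = -1/221 (U(x) = 1/(17*(-13)) = 1/(-221) = -1/221)
(L(221) + U(f(3 + 18))) - 2690482 = ((4 - 1434/5*221 + (⅖)*221²) - 1/221) - 2690482 = ((4 - 316914/5 + (⅖)*48841) - 1/221) - 2690482 = ((4 - 316914/5 + 97682/5) - 1/221) - 2690482 = (-219212/5 - 1/221) - 2690482 = -48445857/1105 - 2690482 = -3021428467/1105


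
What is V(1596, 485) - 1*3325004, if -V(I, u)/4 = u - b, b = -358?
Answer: -3328376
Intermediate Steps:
V(I, u) = -1432 - 4*u (V(I, u) = -4*(u - 1*(-358)) = -4*(u + 358) = -4*(358 + u) = -1432 - 4*u)
V(1596, 485) - 1*3325004 = (-1432 - 4*485) - 1*3325004 = (-1432 - 1940) - 3325004 = -3372 - 3325004 = -3328376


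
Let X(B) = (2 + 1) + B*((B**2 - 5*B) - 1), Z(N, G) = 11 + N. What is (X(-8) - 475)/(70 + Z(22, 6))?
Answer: -1296/103 ≈ -12.583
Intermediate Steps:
X(B) = 3 + B*(-1 + B**2 - 5*B)
(X(-8) - 475)/(70 + Z(22, 6)) = ((3 + (-8)**3 - 1*(-8) - 5*(-8)**2) - 475)/(70 + (11 + 22)) = ((3 - 512 + 8 - 5*64) - 475)/(70 + 33) = ((3 - 512 + 8 - 320) - 475)/103 = (-821 - 475)*(1/103) = -1296*1/103 = -1296/103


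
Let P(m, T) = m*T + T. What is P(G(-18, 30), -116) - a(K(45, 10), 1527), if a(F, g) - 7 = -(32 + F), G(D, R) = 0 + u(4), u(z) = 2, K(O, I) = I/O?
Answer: -2905/9 ≈ -322.78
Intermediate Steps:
G(D, R) = 2 (G(D, R) = 0 + 2 = 2)
a(F, g) = -25 - F (a(F, g) = 7 - (32 + F) = 7 + (-32 - F) = -25 - F)
P(m, T) = T + T*m (P(m, T) = T*m + T = T + T*m)
P(G(-18, 30), -116) - a(K(45, 10), 1527) = -116*(1 + 2) - (-25 - 10/45) = -116*3 - (-25 - 10/45) = -348 - (-25 - 1*2/9) = -348 - (-25 - 2/9) = -348 - 1*(-227/9) = -348 + 227/9 = -2905/9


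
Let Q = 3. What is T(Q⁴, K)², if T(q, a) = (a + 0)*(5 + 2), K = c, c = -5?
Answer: 1225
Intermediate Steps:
K = -5
T(q, a) = 7*a (T(q, a) = a*7 = 7*a)
T(Q⁴, K)² = (7*(-5))² = (-35)² = 1225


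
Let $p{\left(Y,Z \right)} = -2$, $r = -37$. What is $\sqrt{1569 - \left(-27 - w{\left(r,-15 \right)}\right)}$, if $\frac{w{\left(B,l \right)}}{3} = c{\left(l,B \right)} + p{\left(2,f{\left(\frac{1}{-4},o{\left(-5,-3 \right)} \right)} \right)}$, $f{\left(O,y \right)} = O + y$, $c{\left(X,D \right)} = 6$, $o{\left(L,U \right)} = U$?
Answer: $2 \sqrt{402} \approx 40.1$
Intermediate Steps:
$w{\left(B,l \right)} = 12$ ($w{\left(B,l \right)} = 3 \left(6 - 2\right) = 3 \cdot 4 = 12$)
$\sqrt{1569 - \left(-27 - w{\left(r,-15 \right)}\right)} = \sqrt{1569 + \left(\left(12 + 1469\right) - 1442\right)} = \sqrt{1569 + \left(1481 - 1442\right)} = \sqrt{1569 + 39} = \sqrt{1608} = 2 \sqrt{402}$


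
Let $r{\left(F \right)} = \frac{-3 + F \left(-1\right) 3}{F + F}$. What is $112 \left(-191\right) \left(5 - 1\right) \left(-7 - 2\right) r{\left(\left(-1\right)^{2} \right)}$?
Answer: $-2310336$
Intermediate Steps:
$r{\left(F \right)} = \frac{-3 - 3 F}{2 F}$ ($r{\left(F \right)} = \frac{-3 + - F 3}{2 F} = \left(-3 - 3 F\right) \frac{1}{2 F} = \frac{-3 - 3 F}{2 F}$)
$112 \left(-191\right) \left(5 - 1\right) \left(-7 - 2\right) r{\left(\left(-1\right)^{2} \right)} = 112 \left(-191\right) \left(5 - 1\right) \left(-7 - 2\right) \frac{3 \left(-1 - \left(-1\right)^{2}\right)}{2 \left(-1\right)^{2}} = - 21392 \cdot 4 \left(-9\right) \frac{3 \left(-1 - 1\right)}{2 \cdot 1} = - 21392 \left(- 36 \cdot \frac{3}{2} \cdot 1 \left(-1 - 1\right)\right) = - 21392 \left(- 36 \cdot \frac{3}{2} \cdot 1 \left(-2\right)\right) = - 21392 \left(\left(-36\right) \left(-3\right)\right) = \left(-21392\right) 108 = -2310336$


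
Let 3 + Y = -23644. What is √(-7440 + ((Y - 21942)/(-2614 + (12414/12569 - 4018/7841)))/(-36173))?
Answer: I*√71762425846015983238004444222340458/3105718390279734 ≈ 86.255*I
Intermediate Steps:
Y = -23647 (Y = -3 - 23644 = -23647)
√(-7440 + ((Y - 21942)/(-2614 + (12414/12569 - 4018/7841)))/(-36173)) = √(-7440 + ((-23647 - 21942)/(-2614 + (12414/12569 - 4018/7841)))/(-36173)) = √(-7440 - 45589/(-2614 + (12414*(1/12569) - 4018*1/7841))*(-1/36173)) = √(-7440 - 45589/(-2614 + (12414/12569 - 4018/7841))*(-1/36173)) = √(-7440 - 45589/(-2614 + 46835932/98553529)*(-1/36173)) = √(-7440 - 45589/(-257572088874/98553529)*(-1/36173)) = √(-7440 - 45589*(-98553529/257572088874)*(-1/36173)) = √(-7440 + (4492956833581/257572088874)*(-1/36173)) = √(-7440 - 4492956833581/9317155170839202) = √(-69319638964000496461/9317155170839202) = I*√71762425846015983238004444222340458/3105718390279734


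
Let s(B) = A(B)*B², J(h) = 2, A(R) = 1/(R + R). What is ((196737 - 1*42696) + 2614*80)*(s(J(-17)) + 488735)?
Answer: 177489854496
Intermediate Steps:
A(R) = 1/(2*R)
s(B) = B/2 (s(B) = (1/(2*B))*B² = B/2)
((196737 - 1*42696) + 2614*80)*(s(J(-17)) + 488735) = ((196737 - 1*42696) + 2614*80)*((½)*2 + 488735) = ((196737 - 42696) + 209120)*(1 + 488735) = (154041 + 209120)*488736 = 363161*488736 = 177489854496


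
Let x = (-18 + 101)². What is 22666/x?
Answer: 22666/6889 ≈ 3.2902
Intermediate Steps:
x = 6889 (x = 83² = 6889)
22666/x = 22666/6889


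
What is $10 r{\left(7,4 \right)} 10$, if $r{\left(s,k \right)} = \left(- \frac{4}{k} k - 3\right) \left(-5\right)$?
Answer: $3500$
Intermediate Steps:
$r{\left(s,k \right)} = 35$ ($r{\left(s,k \right)} = \left(-4 - 3\right) \left(-5\right) = \left(-7\right) \left(-5\right) = 35$)
$10 r{\left(7,4 \right)} 10 = 10 \cdot 35 \cdot 10 = 350 \cdot 10 = 3500$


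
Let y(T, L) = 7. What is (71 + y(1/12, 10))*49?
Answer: 3822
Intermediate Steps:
(71 + y(1/12, 10))*49 = (71 + 7)*49 = 78*49 = 3822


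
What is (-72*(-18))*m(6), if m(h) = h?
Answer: 7776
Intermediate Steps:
(-72*(-18))*m(6) = -72*(-18)*6 = 1296*6 = 7776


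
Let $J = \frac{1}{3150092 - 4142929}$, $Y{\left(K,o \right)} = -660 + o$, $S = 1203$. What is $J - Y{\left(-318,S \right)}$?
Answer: $- \frac{539110492}{992837} \approx -543.0$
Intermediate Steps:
$J = - \frac{1}{992837}$ ($J = \frac{1}{-992837} = - \frac{1}{992837} \approx -1.0072 \cdot 10^{-6}$)
$J - Y{\left(-318,S \right)} = - \frac{1}{992837} - \left(-660 + 1203\right) = - \frac{1}{992837} - 543 = - \frac{539110492}{992837}$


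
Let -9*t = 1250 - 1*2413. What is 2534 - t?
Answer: 21643/9 ≈ 2404.8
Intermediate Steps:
t = 1163/9 (t = -(1250 - 1*2413)/9 = -(1250 - 2413)/9 = -1/9*(-1163) = 1163/9 ≈ 129.22)
2534 - t = 2534 - 1*1163/9 = 2534 - 1163/9 = 21643/9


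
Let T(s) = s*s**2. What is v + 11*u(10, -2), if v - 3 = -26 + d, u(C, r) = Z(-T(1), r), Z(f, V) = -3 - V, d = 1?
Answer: -33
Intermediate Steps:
T(s) = s**3
u(C, r) = -3 - r
v = -22 (v = 3 + (-26 + 1) = 3 - 25 = -22)
v + 11*u(10, -2) = -22 + 11*(-3 - 1*(-2)) = -22 + 11*(-3 + 2) = -22 + 11*(-1) = -22 - 11 = -33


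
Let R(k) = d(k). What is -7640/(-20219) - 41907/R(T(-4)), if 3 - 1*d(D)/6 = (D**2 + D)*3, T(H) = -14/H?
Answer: 566230702/3578763 ≈ 158.22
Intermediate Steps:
d(D) = 18 - 18*D - 18*D**2 (d(D) = 18 - 6*(D**2 + D)*3 = 18 - 6*(D + D**2)*3 = 18 - 6*(3*D + 3*D**2) = 18 + (-18*D - 18*D**2) = 18 - 18*D - 18*D**2)
R(k) = 18 - 18*k - 18*k**2
-7640/(-20219) - 41907/R(T(-4)) = -7640/(-20219) - 41907/(18 - (-252)/(-4) - 18*(-14/(-4))**2) = -7640*(-1/20219) - 41907/(18 - (-252)*(-1)/4 - 18*(-14*(-1/4))**2) = 7640/20219 - 41907/(18 - 18*7/2 - 18*(7/2)**2) = 7640/20219 - 41907/(18 - 63 - 18*49/4) = 7640/20219 - 41907/(18 - 63 - 441/2) = 7640/20219 - 41907/(-531/2) = 7640/20219 - 41907*(-2/531) = 7640/20219 + 27938/177 = 566230702/3578763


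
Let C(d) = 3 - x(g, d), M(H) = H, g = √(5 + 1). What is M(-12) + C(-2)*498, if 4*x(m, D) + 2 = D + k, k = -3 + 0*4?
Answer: 4707/2 ≈ 2353.5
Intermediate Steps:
k = -3 (k = -3 + 0 = -3)
g = √6 ≈ 2.4495
x(m, D) = -5/4 + D/4 (x(m, D) = -½ + (D - 3)/4 = -½ + (-3 + D)/4 = -½ + (-¾ + D/4) = -5/4 + D/4)
C(d) = 17/4 - d/4 (C(d) = 3 - (-5/4 + d/4) = 3 + (5/4 - d/4) = 17/4 - d/4)
M(-12) + C(-2)*498 = -12 + (17/4 - ¼*(-2))*498 = -12 + (17/4 + ½)*498 = -12 + (19/4)*498 = -12 + 4731/2 = 4707/2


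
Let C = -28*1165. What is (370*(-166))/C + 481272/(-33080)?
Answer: -85420744/6744185 ≈ -12.666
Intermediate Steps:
C = -32620
(370*(-166))/C + 481272/(-33080) = (370*(-166))/(-32620) + 481272/(-33080) = -61420*(-1/32620) + 481272*(-1/33080) = 3071/1631 - 60159/4135 = -85420744/6744185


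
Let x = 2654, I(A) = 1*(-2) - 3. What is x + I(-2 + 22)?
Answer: 2649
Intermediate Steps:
I(A) = -5 (I(A) = -2 - 3 = -5)
x + I(-2 + 22) = 2654 - 5 = 2649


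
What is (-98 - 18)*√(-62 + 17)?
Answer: -348*I*√5 ≈ -778.15*I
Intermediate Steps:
(-98 - 18)*√(-62 + 17) = -348*I*√5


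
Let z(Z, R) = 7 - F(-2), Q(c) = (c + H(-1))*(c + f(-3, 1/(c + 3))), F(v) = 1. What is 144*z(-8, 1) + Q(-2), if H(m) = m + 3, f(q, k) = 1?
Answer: 864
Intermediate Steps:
H(m) = 3 + m
Q(c) = (1 + c)*(2 + c) (Q(c) = (c + (3 - 1))*(c + 1) = (c + 2)*(1 + c) = (2 + c)*(1 + c) = (1 + c)*(2 + c))
z(Z, R) = 6 (z(Z, R) = 7 - 1*1 = 7 - 1 = 6)
144*z(-8, 1) + Q(-2) = 144*6 + (2 + (-2)² + 3*(-2)) = 864 + (2 + 4 - 6) = 864 + 0 = 864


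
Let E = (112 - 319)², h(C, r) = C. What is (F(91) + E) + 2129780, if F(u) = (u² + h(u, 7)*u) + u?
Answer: 2189282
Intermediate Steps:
F(u) = u + 2*u² (F(u) = (u² + u*u) + u = (u² + u²) + u = 2*u² + u = u + 2*u²)
E = 42849 (E = (-207)² = 42849)
(F(91) + E) + 2129780 = (91*(1 + 2*91) + 42849) + 2129780 = (91*(1 + 182) + 42849) + 2129780 = (91*183 + 42849) + 2129780 = (16653 + 42849) + 2129780 = 59502 + 2129780 = 2189282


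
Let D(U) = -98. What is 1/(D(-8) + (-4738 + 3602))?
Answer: -1/1234 ≈ -0.00081037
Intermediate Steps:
1/(D(-8) + (-4738 + 3602)) = 1/(-98 + (-4738 + 3602)) = 1/(-98 - 1136) = 1/(-1234) = -1/1234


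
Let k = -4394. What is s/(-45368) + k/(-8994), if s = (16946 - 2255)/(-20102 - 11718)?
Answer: 3171676708147/6491913090720 ≈ 0.48856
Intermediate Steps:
s = -14691/31820 (s = 14691/(-31820) = 14691*(-1/31820) = -14691/31820 ≈ -0.46169)
s/(-45368) + k/(-8994) = -14691/31820/(-45368) - 4394/(-8994) = -14691/31820*(-1/45368) - 4394*(-1/8994) = 14691/1443609760 + 2197/4497 = 3171676708147/6491913090720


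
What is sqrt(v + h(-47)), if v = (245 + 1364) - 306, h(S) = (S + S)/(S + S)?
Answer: 2*sqrt(326) ≈ 36.111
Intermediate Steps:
h(S) = 1 (h(S) = (2*S)/((2*S)) = (2*S)*(1/(2*S)) = 1)
v = 1303 (v = 1609 - 306 = 1303)
sqrt(v + h(-47)) = sqrt(1303 + 1) = sqrt(1304) = 2*sqrt(326)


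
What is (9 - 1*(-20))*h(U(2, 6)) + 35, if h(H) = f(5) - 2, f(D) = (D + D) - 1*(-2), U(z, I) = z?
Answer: 325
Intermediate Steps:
f(D) = 2 + 2*D (f(D) = 2*D + 2 = 2 + 2*D)
h(H) = 10 (h(H) = (2 + 2*5) - 2 = (2 + 10) - 2 = 12 - 2 = 10)
(9 - 1*(-20))*h(U(2, 6)) + 35 = (9 - 1*(-20))*10 + 35 = (9 + 20)*10 + 35 = 29*10 + 35 = 290 + 35 = 325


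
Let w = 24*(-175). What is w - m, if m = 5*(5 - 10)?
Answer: -4175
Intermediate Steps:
m = -25 (m = 5*(-5) = -25)
w = -4200
w - m = -4200 - 1*(-25) = -4200 + 25 = -4175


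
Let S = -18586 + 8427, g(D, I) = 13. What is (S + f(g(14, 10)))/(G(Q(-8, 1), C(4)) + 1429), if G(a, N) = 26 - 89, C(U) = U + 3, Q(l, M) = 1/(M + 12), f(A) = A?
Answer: -5073/683 ≈ -7.4275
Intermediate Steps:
Q(l, M) = 1/(12 + M)
C(U) = 3 + U
S = -10159
G(a, N) = -63
(S + f(g(14, 10)))/(G(Q(-8, 1), C(4)) + 1429) = (-10159 + 13)/(-63 + 1429) = -10146/1366 = -10146*1/1366 = -5073/683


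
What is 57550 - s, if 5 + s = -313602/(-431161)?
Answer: 24815157753/431161 ≈ 57554.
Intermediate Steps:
s = -1842203/431161 (s = -5 - 313602/(-431161) = -5 - 313602*(-1/431161) = -5 + 313602/431161 = -1842203/431161 ≈ -4.2727)
57550 - s = 57550 - 1*(-1842203/431161) = 57550 + 1842203/431161 = 24815157753/431161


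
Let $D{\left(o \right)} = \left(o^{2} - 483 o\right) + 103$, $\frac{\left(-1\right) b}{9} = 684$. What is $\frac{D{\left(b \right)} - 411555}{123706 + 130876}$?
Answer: $\frac{20229116}{127291} \approx 158.92$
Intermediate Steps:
$b = -6156$ ($b = \left(-9\right) 684 = -6156$)
$D{\left(o \right)} = 103 + o^{2} - 483 o$
$\frac{D{\left(b \right)} - 411555}{123706 + 130876} = \frac{\left(103 + \left(-6156\right)^{2} - -2973348\right) - 411555}{123706 + 130876} = \frac{\left(103 + 37896336 + 2973348\right) - 411555}{254582} = \left(40869787 - 411555\right) \frac{1}{254582} = 40458232 \cdot \frac{1}{254582} = \frac{20229116}{127291}$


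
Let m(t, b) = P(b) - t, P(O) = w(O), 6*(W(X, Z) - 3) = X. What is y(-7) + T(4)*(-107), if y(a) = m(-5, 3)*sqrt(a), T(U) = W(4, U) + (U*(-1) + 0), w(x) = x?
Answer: 107/3 + 8*I*sqrt(7) ≈ 35.667 + 21.166*I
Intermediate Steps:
W(X, Z) = 3 + X/6
P(O) = O
m(t, b) = b - t
T(U) = 11/3 - U (T(U) = (3 + (1/6)*4) + (U*(-1) + 0) = (3 + 2/3) + (-U + 0) = 11/3 - U)
y(a) = 8*sqrt(a) (y(a) = (3 - 1*(-5))*sqrt(a) = (3 + 5)*sqrt(a) = 8*sqrt(a))
y(-7) + T(4)*(-107) = 8*sqrt(-7) + (11/3 - 1*4)*(-107) = 8*(I*sqrt(7)) + (11/3 - 4)*(-107) = 8*I*sqrt(7) - 1/3*(-107) = 8*I*sqrt(7) + 107/3 = 107/3 + 8*I*sqrt(7)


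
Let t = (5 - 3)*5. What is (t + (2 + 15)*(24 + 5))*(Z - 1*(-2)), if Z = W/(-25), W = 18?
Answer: 16096/25 ≈ 643.84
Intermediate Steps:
Z = -18/25 (Z = 18/(-25) = 18*(-1/25) = -18/25 ≈ -0.72000)
t = 10 (t = 2*5 = 10)
(t + (2 + 15)*(24 + 5))*(Z - 1*(-2)) = (10 + (2 + 15)*(24 + 5))*(-18/25 - 1*(-2)) = (10 + 17*29)*(-18/25 + 2) = (10 + 493)*(32/25) = 503*(32/25) = 16096/25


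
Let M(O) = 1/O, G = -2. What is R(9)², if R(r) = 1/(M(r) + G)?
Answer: 81/289 ≈ 0.28028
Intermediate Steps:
R(r) = 1/(-2 + 1/r) (R(r) = 1/(1/r - 2) = 1/(-2 + 1/r))
R(9)² = (-1*9/(-1 + 2*9))² = (-1*9/(-1 + 18))² = (-1*9/17)² = (-1*9*1/17)² = (-9/17)² = 81/289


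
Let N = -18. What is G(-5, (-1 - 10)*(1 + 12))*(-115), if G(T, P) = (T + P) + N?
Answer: 19090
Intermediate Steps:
G(T, P) = -18 + P + T (G(T, P) = (T + P) - 18 = (P + T) - 18 = -18 + P + T)
G(-5, (-1 - 10)*(1 + 12))*(-115) = (-18 + (-1 - 10)*(1 + 12) - 5)*(-115) = (-18 - 11*13 - 5)*(-115) = (-18 - 143 - 5)*(-115) = -166*(-115) = 19090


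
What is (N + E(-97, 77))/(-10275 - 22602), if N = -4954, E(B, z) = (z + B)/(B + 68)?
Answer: 47882/317811 ≈ 0.15066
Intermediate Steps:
E(B, z) = (B + z)/(68 + B)
(N + E(-97, 77))/(-10275 - 22602) = (-4954 + (-97 + 77)/(68 - 97))/(-10275 - 22602) = (-4954 - 20/(-29))/(-32877) = (-4954 - 1/29*(-20))*(-1/32877) = (-4954 + 20/29)*(-1/32877) = -143646/29*(-1/32877) = 47882/317811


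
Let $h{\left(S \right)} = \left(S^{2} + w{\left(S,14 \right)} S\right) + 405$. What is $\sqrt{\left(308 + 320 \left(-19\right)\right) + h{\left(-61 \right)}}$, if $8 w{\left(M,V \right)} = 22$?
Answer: $\frac{i \sqrt{7255}}{2} \approx 42.588 i$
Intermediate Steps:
$w{\left(M,V \right)} = \frac{11}{4}$ ($w{\left(M,V \right)} = \frac{1}{8} \cdot 22 = \frac{11}{4}$)
$h{\left(S \right)} = 405 + S^{2} + \frac{11 S}{4}$ ($h{\left(S \right)} = \left(S^{2} + \frac{11 S}{4}\right) + 405 = 405 + S^{2} + \frac{11 S}{4}$)
$\sqrt{\left(308 + 320 \left(-19\right)\right) + h{\left(-61 \right)}} = \sqrt{\left(308 + 320 \left(-19\right)\right) + \left(405 + \left(-61\right)^{2} + \frac{11}{4} \left(-61\right)\right)} = \sqrt{\left(308 - 6080\right) + \left(405 + 3721 - \frac{671}{4}\right)} = \sqrt{-5772 + \frac{15833}{4}} = \sqrt{- \frac{7255}{4}} = \frac{i \sqrt{7255}}{2}$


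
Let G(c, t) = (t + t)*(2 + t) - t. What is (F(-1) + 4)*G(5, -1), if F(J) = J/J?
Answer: -5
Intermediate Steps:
G(c, t) = -t + 2*t*(2 + t) (G(c, t) = (2*t)*(2 + t) - t = 2*t*(2 + t) - t = -t + 2*t*(2 + t))
F(J) = 1
(F(-1) + 4)*G(5, -1) = (1 + 4)*(-(3 + 2*(-1))) = 5*(-(3 - 2)) = 5*(-1*1) = 5*(-1) = -5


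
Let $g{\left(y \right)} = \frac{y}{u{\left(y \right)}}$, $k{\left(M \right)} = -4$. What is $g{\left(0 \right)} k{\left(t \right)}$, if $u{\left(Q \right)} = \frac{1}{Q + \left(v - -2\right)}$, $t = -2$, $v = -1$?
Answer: $0$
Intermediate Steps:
$u{\left(Q \right)} = \frac{1}{1 + Q}$ ($u{\left(Q \right)} = \frac{1}{Q - -1} = \frac{1}{Q + \left(-1 + 2\right)} = \frac{1}{Q + 1} = \frac{1}{1 + Q}$)
$g{\left(y \right)} = y \left(1 + y\right)$ ($g{\left(y \right)} = \frac{y}{\frac{1}{1 + y}} = y \left(1 + y\right)$)
$g{\left(0 \right)} k{\left(t \right)} = 0 \left(1 + 0\right) \left(-4\right) = 0 \cdot 1 \left(-4\right) = 0 \left(-4\right) = 0$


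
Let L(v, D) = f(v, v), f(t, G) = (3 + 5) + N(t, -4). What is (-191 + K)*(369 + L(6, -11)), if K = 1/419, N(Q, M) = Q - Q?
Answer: -30170556/419 ≈ -72006.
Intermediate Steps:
N(Q, M) = 0
f(t, G) = 8 (f(t, G) = (3 + 5) + 0 = 8 + 0 = 8)
L(v, D) = 8
K = 1/419 ≈ 0.0023866
(-191 + K)*(369 + L(6, -11)) = (-191 + 1/419)*(369 + 8) = -80028/419*377 = -30170556/419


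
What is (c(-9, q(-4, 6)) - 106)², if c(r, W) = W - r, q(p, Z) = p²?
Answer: 6561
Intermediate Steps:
(c(-9, q(-4, 6)) - 106)² = (((-4)² - 1*(-9)) - 106)² = ((16 + 9) - 106)² = (25 - 106)² = (-81)² = 6561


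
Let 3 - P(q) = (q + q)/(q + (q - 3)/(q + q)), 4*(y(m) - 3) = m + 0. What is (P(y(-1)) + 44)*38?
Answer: 203338/119 ≈ 1708.7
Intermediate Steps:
y(m) = 3 + m/4 (y(m) = 3 + (m + 0)/4 = 3 + m/4)
P(q) = 3 - 2*q/(q + (-3 + q)/(2*q)) (P(q) = 3 - (q + q)/(q + (q - 3)/(q + q)) = 3 - 2*q/(q + (-3 + q)/((2*q))) = 3 - 2*q/(q + (-3 + q)*(1/(2*q))) = 3 - 2*q/(q + (-3 + q)/(2*q)))
(P(y(-1)) + 44)*38 = ((-9 + 2*(3 + (1/4)*(-1))**2 + 3*(3 + (1/4)*(-1)))/(-3 + (3 + (1/4)*(-1)) + 2*(3 + (1/4)*(-1))**2) + 44)*38 = ((-9 + 2*(3 - 1/4)**2 + 3*(3 - 1/4))/(-3 + (3 - 1/4) + 2*(3 - 1/4)**2) + 44)*38 = ((-9 + 2*(11/4)**2 + 3*(11/4))/(-3 + 11/4 + 2*(11/4)**2) + 44)*38 = ((-9 + 2*(121/16) + 33/4)/(-3 + 11/4 + 2*(121/16)) + 44)*38 = ((-9 + 121/8 + 33/4)/(-3 + 11/4 + 121/8) + 44)*38 = ((115/8)/(119/8) + 44)*38 = ((8/119)*(115/8) + 44)*38 = (115/119 + 44)*38 = (5351/119)*38 = 203338/119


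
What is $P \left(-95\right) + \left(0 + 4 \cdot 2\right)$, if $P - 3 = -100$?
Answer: $9223$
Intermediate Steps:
$P = -97$ ($P = 3 - 100 = -97$)
$P \left(-95\right) + \left(0 + 4 \cdot 2\right) = \left(-97\right) \left(-95\right) + \left(0 + 4 \cdot 2\right) = 9215 + \left(0 + 8\right) = 9215 + 8 = 9223$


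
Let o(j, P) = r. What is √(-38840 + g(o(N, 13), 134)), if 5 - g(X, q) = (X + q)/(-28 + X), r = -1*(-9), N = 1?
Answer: I*√14016718/19 ≈ 197.05*I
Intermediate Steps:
r = 9
o(j, P) = 9
g(X, q) = 5 - (X + q)/(-28 + X)
√(-38840 + g(o(N, 13), 134)) = √(-38840 + (-140 - 1*134 + 4*9)/(-28 + 9)) = √(-38840 + (-140 - 134 + 36)/(-19)) = √(-38840 - 1/19*(-238)) = √(-38840 + 238/19) = √(-737722/19) = I*√14016718/19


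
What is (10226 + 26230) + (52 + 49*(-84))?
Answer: 32392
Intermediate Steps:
(10226 + 26230) + (52 + 49*(-84)) = 36456 + (52 - 4116) = 36456 - 4064 = 32392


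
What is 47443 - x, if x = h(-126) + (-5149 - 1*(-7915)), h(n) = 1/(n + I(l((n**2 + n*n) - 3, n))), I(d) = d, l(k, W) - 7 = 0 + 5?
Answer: 5093179/114 ≈ 44677.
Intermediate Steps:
l(k, W) = 12 (l(k, W) = 7 + (0 + 5) = 7 + 5 = 12)
h(n) = 1/(12 + n) (h(n) = 1/(n + 12) = 1/(12 + n))
x = 315323/114 (x = 1/(12 - 126) + (-5149 - 1*(-7915)) = 1/(-114) + (-5149 + 7915) = -1/114 + 2766 = 315323/114 ≈ 2766.0)
47443 - x = 47443 - 1*315323/114 = 47443 - 315323/114 = 5093179/114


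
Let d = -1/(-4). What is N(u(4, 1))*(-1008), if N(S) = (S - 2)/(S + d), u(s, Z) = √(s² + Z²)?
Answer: -282240/271 + 36288*√17/271 ≈ -489.38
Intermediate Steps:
d = ¼ (d = -1*(-¼) = ¼ ≈ 0.25000)
u(s, Z) = √(Z² + s²)
N(S) = (-2 + S)/(¼ + S) (N(S) = (S - 2)/(S + ¼) = (-2 + S)/(¼ + S))
N(u(4, 1))*(-1008) = (4*(-2 + √(1² + 4²))/(1 + 4*√(1² + 4²)))*(-1008) = (4*(-2 + √(1 + 16))/(1 + 4*√(1 + 16)))*(-1008) = (4*(-2 + √17)/(1 + 4*√17))*(-1008) = -4032*(-2 + √17)/(1 + 4*√17)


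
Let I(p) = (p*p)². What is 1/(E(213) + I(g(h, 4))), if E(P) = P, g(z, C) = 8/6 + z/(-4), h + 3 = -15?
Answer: 1296/1776673 ≈ 0.00072945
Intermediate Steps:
h = -18 (h = -3 - 15 = -18)
g(z, C) = 4/3 - z/4 (g(z, C) = 8*(⅙) + z*(-¼) = 4/3 - z/4)
I(p) = p⁴ (I(p) = (p²)² = p⁴)
1/(E(213) + I(g(h, 4))) = 1/(213 + (4/3 - ¼*(-18))⁴) = 1/(213 + (4/3 + 9/2)⁴) = 1/(213 + (35/6)⁴) = 1/(213 + 1500625/1296) = 1/(1776673/1296) = 1296/1776673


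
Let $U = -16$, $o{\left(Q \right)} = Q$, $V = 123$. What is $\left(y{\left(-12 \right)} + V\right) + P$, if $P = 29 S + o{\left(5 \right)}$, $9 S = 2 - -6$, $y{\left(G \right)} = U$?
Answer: $\frac{1240}{9} \approx 137.78$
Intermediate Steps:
$y{\left(G \right)} = -16$
$S = \frac{8}{9}$ ($S = \frac{2 - -6}{9} = \frac{2 + 6}{9} = \frac{1}{9} \cdot 8 = \frac{8}{9} \approx 0.88889$)
$P = \frac{277}{9}$ ($P = 29 \cdot \frac{8}{9} + 5 = \frac{232}{9} + 5 = \frac{277}{9} \approx 30.778$)
$\left(y{\left(-12 \right)} + V\right) + P = \left(-16 + 123\right) + \frac{277}{9} = 107 + \frac{277}{9} = \frac{1240}{9}$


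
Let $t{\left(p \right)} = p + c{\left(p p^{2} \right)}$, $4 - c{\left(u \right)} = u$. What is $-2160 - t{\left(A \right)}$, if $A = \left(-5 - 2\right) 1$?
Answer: $-2500$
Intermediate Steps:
$c{\left(u \right)} = 4 - u$
$A = -7$ ($A = \left(-7\right) 1 = -7$)
$t{\left(p \right)} = 4 + p - p^{3}$ ($t{\left(p \right)} = p - \left(-4 + p p^{2}\right) = p - \left(-4 + p^{3}\right) = 4 + p - p^{3}$)
$-2160 - t{\left(A \right)} = -2160 - \left(4 - 7 - \left(-7\right)^{3}\right) = -2160 - \left(4 - 7 - -343\right) = -2160 - \left(4 - 7 + 343\right) = -2160 - 340 = -2500$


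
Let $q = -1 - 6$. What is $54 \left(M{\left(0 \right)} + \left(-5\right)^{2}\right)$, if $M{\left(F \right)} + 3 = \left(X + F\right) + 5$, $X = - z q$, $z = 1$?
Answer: $1836$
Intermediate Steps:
$q = -7$ ($q = -1 - 6 = -7$)
$X = 7$ ($X = \left(-1\right) 1 \left(-7\right) = \left(-1\right) \left(-7\right) = 7$)
$M{\left(F \right)} = 9 + F$ ($M{\left(F \right)} = -3 + \left(\left(7 + F\right) + 5\right) = -3 + \left(12 + F\right) = 9 + F$)
$54 \left(M{\left(0 \right)} + \left(-5\right)^{2}\right) = 54 \left(\left(9 + 0\right) + \left(-5\right)^{2}\right) = 54 \left(9 + 25\right) = 54 \cdot 34 = 1836$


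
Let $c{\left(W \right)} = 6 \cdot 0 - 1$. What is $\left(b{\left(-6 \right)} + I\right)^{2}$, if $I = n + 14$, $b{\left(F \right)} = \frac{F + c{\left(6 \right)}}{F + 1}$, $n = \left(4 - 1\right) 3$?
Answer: $\frac{14884}{25} \approx 595.36$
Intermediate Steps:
$c{\left(W \right)} = -1$ ($c{\left(W \right)} = 0 - 1 = -1$)
$n = 9$ ($n = 3 \cdot 3 = 9$)
$b{\left(F \right)} = \frac{-1 + F}{1 + F}$ ($b{\left(F \right)} = \frac{F - 1}{F + 1} = \frac{-1 + F}{1 + F}$)
$I = 23$ ($I = 9 + 14 = 23$)
$\left(b{\left(-6 \right)} + I\right)^{2} = \left(\frac{-1 - 6}{1 - 6} + 23\right)^{2} = \left(\frac{1}{-5} \left(-7\right) + 23\right)^{2} = \left(\left(- \frac{1}{5}\right) \left(-7\right) + 23\right)^{2} = \left(\frac{7}{5} + 23\right)^{2} = \left(\frac{122}{5}\right)^{2} = \frac{14884}{25}$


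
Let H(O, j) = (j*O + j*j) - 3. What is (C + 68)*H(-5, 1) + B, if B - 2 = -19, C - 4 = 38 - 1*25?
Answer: -612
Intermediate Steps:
H(O, j) = -3 + j² + O*j (H(O, j) = (O*j + j²) - 3 = (j² + O*j) - 3 = -3 + j² + O*j)
C = 17 (C = 4 + (38 - 1*25) = 4 + (38 - 25) = 4 + 13 = 17)
B = -17 (B = 2 - 19 = -17)
(C + 68)*H(-5, 1) + B = (17 + 68)*(-3 + 1² - 5*1) - 17 = 85*(-3 + 1 - 5) - 17 = 85*(-7) - 17 = -595 - 17 = -612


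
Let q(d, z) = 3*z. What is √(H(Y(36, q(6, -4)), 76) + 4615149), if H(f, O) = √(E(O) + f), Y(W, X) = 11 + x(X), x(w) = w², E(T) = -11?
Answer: √4615161 ≈ 2148.3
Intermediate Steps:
Y(W, X) = 11 + X²
H(f, O) = √(-11 + f)
√(H(Y(36, q(6, -4)), 76) + 4615149) = √(√(-11 + (11 + (3*(-4))²)) + 4615149) = √(√(-11 + (11 + (-12)²)) + 4615149) = √(√(-11 + (11 + 144)) + 4615149) = √(√(-11 + 155) + 4615149) = √(√144 + 4615149) = √(12 + 4615149) = √4615161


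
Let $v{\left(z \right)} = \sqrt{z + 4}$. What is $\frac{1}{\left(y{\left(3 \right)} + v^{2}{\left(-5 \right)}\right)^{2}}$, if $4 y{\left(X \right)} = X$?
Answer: $16$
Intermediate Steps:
$v{\left(z \right)} = \sqrt{4 + z}$
$y{\left(X \right)} = \frac{X}{4}$
$\frac{1}{\left(y{\left(3 \right)} + v^{2}{\left(-5 \right)}\right)^{2}} = \frac{1}{\left(\frac{1}{4} \cdot 3 + \left(\sqrt{4 - 5}\right)^{2}\right)^{2}} = \frac{1}{\left(\frac{3}{4} + \left(\sqrt{-1}\right)^{2}\right)^{2}} = \frac{1}{\left(\frac{3}{4} + i^{2}\right)^{2}} = \frac{1}{\left(\frac{3}{4} - 1\right)^{2}} = \frac{1}{\left(- \frac{1}{4}\right)^{2}} = \frac{1}{\frac{1}{16}} = 16$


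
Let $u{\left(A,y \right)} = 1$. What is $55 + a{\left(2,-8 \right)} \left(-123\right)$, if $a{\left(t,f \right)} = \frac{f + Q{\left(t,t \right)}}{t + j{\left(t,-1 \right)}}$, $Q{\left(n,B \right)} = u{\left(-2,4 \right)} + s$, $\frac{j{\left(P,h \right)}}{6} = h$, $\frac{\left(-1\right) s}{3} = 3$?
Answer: $-437$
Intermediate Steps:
$s = -9$ ($s = \left(-3\right) 3 = -9$)
$j{\left(P,h \right)} = 6 h$
$Q{\left(n,B \right)} = -8$ ($Q{\left(n,B \right)} = 1 - 9 = -8$)
$a{\left(t,f \right)} = \frac{-8 + f}{-6 + t}$ ($a{\left(t,f \right)} = \frac{f - 8}{t + 6 \left(-1\right)} = \frac{-8 + f}{t - 6} = \frac{-8 + f}{-6 + t}$)
$55 + a{\left(2,-8 \right)} \left(-123\right) = 55 + \frac{-8 - 8}{-6 + 2} \left(-123\right) = 55 + \frac{1}{-4} \left(-16\right) \left(-123\right) = 55 + \left(- \frac{1}{4}\right) \left(-16\right) \left(-123\right) = 55 + 4 \left(-123\right) = 55 - 492 = -437$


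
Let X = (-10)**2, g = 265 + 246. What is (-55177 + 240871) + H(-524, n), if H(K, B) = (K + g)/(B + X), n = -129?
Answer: 5385139/29 ≈ 1.8569e+5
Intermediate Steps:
g = 511
X = 100
H(K, B) = (511 + K)/(100 + B) (H(K, B) = (K + 511)/(B + 100) = (511 + K)/(100 + B))
(-55177 + 240871) + H(-524, n) = (-55177 + 240871) + (511 - 524)/(100 - 129) = 185694 - 13/(-29) = 185694 - 1/29*(-13) = 185694 + 13/29 = 5385139/29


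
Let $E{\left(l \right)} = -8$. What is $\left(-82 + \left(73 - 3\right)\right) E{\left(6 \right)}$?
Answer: $96$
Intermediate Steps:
$\left(-82 + \left(73 - 3\right)\right) E{\left(6 \right)} = \left(-82 + \left(73 - 3\right)\right) \left(-8\right) = \left(-82 + 70\right) \left(-8\right) = \left(-12\right) \left(-8\right) = 96$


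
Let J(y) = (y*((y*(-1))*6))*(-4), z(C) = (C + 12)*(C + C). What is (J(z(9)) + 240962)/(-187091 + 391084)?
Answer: 3670178/203993 ≈ 17.992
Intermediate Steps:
z(C) = 2*C*(12 + C) (z(C) = (12 + C)*(2*C) = 2*C*(12 + C))
J(y) = 24*y² (J(y) = (y*(-y*6))*(-4) = (y*(-6*y))*(-4) = -6*y²*(-4) = 24*y²)
(J(z(9)) + 240962)/(-187091 + 391084) = (24*(2*9*(12 + 9))² + 240962)/(-187091 + 391084) = (24*(2*9*21)² + 240962)/203993 = (24*378² + 240962)*(1/203993) = (24*142884 + 240962)*(1/203993) = (3429216 + 240962)*(1/203993) = 3670178*(1/203993) = 3670178/203993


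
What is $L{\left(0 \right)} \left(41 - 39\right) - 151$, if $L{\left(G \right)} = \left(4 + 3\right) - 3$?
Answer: $-143$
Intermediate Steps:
$L{\left(G \right)} = 4$ ($L{\left(G \right)} = 7 - 3 = 4$)
$L{\left(0 \right)} \left(41 - 39\right) - 151 = 4 \left(41 - 39\right) - 151 = 4 \cdot 2 - 151 = 8 - 151 = -143$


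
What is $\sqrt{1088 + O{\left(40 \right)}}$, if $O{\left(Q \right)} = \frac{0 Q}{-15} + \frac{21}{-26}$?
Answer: $\frac{\sqrt{734942}}{26} \approx 32.973$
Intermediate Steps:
$O{\left(Q \right)} = - \frac{21}{26}$ ($O{\left(Q \right)} = 0 \left(- \frac{1}{15}\right) + 21 \left(- \frac{1}{26}\right) = 0 - \frac{21}{26} = - \frac{21}{26}$)
$\sqrt{1088 + O{\left(40 \right)}} = \sqrt{1088 - \frac{21}{26}} = \sqrt{\frac{28267}{26}} = \frac{\sqrt{734942}}{26}$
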